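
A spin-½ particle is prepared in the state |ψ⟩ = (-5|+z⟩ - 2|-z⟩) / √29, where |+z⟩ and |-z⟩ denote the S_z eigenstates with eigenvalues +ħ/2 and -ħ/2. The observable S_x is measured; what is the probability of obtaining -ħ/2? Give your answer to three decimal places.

0.155

|-x⟩ = (|+z⟩ - |-z⟩)/√2, so ⟨-x|ψ⟩ = (-3) / (√2·√29).
P = |-3|² / 58 = 9/58.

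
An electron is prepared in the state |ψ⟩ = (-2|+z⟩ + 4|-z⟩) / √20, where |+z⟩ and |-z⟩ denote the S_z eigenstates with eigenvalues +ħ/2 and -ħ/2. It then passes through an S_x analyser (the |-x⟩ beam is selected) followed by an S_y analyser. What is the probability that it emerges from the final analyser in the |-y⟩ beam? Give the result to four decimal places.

First analyser (S_x): P(|-x⟩) = |⟨-x|ψ⟩|² = 36/40.
After stage 1 the state is |-x⟩; P(|-y⟩) = |⟨-y|-x⟩|² = 1/2.
Joint probability = 36/40 × 1/2 = 0.4500.

0.4500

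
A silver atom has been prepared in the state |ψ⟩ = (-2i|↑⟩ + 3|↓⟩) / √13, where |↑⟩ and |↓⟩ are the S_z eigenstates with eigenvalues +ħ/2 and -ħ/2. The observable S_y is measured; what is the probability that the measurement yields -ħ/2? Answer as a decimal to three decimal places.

0.038

|-y⟩ = (|↑⟩ - i|↓⟩)/√2, so ⟨-y|ψ⟩ = (i) / (√2·√13).
P = |i|² / 26 = 1/26.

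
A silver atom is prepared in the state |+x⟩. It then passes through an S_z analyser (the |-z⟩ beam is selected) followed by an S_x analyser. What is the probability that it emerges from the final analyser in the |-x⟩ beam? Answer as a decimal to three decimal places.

0.250

First analyser (S_z): from |+x⟩, P(|-z⟩) = 1/2.
After stage 1 the state is |-z⟩; P(|-x⟩) = |⟨-x|-z⟩|² = 1/2.
Joint probability = 1/2 × 1/2 = 0.250.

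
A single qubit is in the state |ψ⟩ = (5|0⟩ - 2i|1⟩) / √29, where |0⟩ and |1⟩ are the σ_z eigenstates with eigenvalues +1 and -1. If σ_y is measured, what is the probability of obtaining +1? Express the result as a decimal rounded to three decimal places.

0.155

|+y⟩ = (|0⟩ + i|1⟩)/√2, so ⟨+y|ψ⟩ = (3) / (√2·√29).
P = |3|² / 58 = 9/58.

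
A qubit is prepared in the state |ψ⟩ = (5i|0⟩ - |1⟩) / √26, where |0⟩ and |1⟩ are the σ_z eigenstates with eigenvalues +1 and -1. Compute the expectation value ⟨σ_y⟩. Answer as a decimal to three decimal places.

⟨σ_y⟩ = 2 Im(a* b)/(|a|²+|b|²) with a = 5i, b = -1.
a* b = 5i, so ⟨σ_y⟩ = 10/26.

0.385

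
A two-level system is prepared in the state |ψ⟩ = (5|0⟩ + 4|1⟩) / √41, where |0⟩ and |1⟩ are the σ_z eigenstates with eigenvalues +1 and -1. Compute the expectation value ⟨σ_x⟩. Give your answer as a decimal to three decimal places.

⟨σ_x⟩ = 2 Re(a* b)/(|a|²+|b|²) with a = 5, b = 4.
a* b = 20, so ⟨σ_x⟩ = 40/41.

0.976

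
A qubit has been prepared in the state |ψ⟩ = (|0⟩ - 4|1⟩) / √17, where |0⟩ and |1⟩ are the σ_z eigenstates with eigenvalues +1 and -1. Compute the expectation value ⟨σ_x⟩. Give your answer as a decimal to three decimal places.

-0.471

⟨σ_x⟩ = 2 Re(a* b)/(|a|²+|b|²) with a = 1, b = -4.
a* b = -4, so ⟨σ_x⟩ = -8/17.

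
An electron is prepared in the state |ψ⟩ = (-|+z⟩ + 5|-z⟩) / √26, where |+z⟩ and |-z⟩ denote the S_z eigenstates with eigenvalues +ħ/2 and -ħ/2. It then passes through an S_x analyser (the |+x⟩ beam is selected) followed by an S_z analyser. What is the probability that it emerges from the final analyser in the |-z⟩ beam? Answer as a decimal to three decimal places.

First analyser (S_x): P(|+x⟩) = |⟨+x|ψ⟩|² = 16/52.
After stage 1 the state is |+x⟩; P(|-z⟩) = |⟨-z|+x⟩|² = 1/2.
Joint probability = 16/52 × 1/2 = 0.154.

0.154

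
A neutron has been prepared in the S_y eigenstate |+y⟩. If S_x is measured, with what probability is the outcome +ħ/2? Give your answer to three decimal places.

0.500

In the S_z basis, |+y⟩ = (|+z⟩ + i|-z⟩)/√2 and |+x⟩ = (|+z⟩ + |-z⟩)/√2.
|⟨+x|+y⟩|² = 1/2.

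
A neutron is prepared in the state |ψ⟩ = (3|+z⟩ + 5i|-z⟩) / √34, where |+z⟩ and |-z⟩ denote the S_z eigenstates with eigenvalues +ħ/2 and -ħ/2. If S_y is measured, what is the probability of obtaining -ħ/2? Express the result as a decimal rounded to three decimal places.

0.059

|-y⟩ = (|+z⟩ - i|-z⟩)/√2, so ⟨-y|ψ⟩ = (-2) / (√2·√34).
P = |-2|² / 68 = 4/68.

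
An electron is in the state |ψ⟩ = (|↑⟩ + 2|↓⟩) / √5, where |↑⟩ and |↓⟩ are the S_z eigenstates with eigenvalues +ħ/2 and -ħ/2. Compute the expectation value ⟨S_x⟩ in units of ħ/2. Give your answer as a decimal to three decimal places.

0.800

⟨σ_x⟩ = 2 Re(a* b)/(|a|²+|b|²) with a = 1, b = 2.
a* b = 2, so ⟨σ_x⟩ = 4/5.
⟨S_x⟩ = (ħ/2)·⟨σ_x⟩.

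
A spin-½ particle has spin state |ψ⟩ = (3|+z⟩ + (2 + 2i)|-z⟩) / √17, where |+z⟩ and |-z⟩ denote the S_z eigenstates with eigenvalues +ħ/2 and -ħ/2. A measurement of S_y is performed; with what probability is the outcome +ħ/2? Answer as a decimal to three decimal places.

|+y⟩ = (|+z⟩ + i|-z⟩)/√2, so ⟨+y|ψ⟩ = (5 - 2i) / (√2·√17).
P = |5 - 2i|² / 34 = 29/34.

0.853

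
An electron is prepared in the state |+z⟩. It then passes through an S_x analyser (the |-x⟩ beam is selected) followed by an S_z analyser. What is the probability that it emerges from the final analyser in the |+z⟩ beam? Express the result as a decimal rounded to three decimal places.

0.250

First analyser (S_x): from |+z⟩, P(|-x⟩) = 1/2.
After stage 1 the state is |-x⟩; P(|+z⟩) = |⟨+z|-x⟩|² = 1/2.
Joint probability = 1/2 × 1/2 = 0.250.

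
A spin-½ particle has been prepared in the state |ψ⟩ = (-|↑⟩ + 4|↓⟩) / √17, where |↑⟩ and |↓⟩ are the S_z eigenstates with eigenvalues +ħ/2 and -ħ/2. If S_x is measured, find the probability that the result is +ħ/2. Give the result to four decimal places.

0.2647

|+x⟩ = (|↑⟩ + |↓⟩)/√2, so ⟨+x|ψ⟩ = (3) / (√2·√17).
P = |3|² / 34 = 9/34.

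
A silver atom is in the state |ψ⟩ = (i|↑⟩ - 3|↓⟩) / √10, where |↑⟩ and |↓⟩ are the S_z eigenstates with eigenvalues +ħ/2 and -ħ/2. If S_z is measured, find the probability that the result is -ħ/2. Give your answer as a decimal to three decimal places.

0.900

The -ħ/2 outcome corresponds to |↓⟩. Its amplitude in |ψ⟩ is -3/√10.
P = |-3|² / 10 = 9/10.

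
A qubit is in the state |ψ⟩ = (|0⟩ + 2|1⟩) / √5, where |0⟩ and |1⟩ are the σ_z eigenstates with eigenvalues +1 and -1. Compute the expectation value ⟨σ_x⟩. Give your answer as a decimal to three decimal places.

⟨σ_x⟩ = 2 Re(a* b)/(|a|²+|b|²) with a = 1, b = 2.
a* b = 2, so ⟨σ_x⟩ = 4/5.

0.800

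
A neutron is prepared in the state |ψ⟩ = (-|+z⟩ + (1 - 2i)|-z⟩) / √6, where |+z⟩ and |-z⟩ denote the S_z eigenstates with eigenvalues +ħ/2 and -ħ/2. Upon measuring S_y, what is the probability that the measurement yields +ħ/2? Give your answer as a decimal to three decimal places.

0.833

|+y⟩ = (|+z⟩ + i|-z⟩)/√2, so ⟨+y|ψ⟩ = (-3 - i) / (√2·√6).
P = |-3 - i|² / 12 = 10/12.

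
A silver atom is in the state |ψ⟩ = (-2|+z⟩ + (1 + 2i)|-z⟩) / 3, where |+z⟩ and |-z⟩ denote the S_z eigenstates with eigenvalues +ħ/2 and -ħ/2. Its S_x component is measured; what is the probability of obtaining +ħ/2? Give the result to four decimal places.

0.2778

|+x⟩ = (|+z⟩ + |-z⟩)/√2, so ⟨+x|ψ⟩ = (-1 + 2i) / (√2·3).
P = |-1 + 2i|² / 18 = 5/18.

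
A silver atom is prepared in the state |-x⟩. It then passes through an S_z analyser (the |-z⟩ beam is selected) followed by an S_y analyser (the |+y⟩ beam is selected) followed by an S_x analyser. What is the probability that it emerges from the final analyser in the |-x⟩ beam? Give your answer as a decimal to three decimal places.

0.125

First analyser (S_z): from |-x⟩, P(|-z⟩) = 1/2.
After stage 1 the state is |-z⟩; P(|+y⟩) = |⟨+y|-z⟩|² = 1/2.
After stage 2 the state is |+y⟩; P(|-x⟩) = |⟨-x|+y⟩|² = 1/2.
Joint probability = 1/2 × 1/2 × 1/2 = 0.125.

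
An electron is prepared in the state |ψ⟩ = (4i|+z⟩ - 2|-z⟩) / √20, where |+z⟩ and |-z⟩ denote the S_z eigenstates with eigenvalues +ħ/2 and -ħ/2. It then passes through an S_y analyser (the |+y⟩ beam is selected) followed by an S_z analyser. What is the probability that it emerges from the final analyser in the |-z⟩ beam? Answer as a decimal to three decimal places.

0.450

First analyser (S_y): P(|+y⟩) = |⟨+y|ψ⟩|² = 36/40.
After stage 1 the state is |+y⟩; P(|-z⟩) = |⟨-z|+y⟩|² = 1/2.
Joint probability = 36/40 × 1/2 = 0.450.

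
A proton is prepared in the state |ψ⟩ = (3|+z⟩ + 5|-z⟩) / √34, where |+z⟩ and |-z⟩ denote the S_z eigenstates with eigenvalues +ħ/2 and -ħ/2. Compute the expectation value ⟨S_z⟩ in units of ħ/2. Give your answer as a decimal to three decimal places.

⟨σ_z⟩ = |a|² - |b|² divided by |a|²+|b|², with a, b the |+z⟩, |-z⟩ amplitudes.
= (9 - 25)/34 = -16/34.
⟨S_z⟩ = (ħ/2)·⟨σ_z⟩.

-0.471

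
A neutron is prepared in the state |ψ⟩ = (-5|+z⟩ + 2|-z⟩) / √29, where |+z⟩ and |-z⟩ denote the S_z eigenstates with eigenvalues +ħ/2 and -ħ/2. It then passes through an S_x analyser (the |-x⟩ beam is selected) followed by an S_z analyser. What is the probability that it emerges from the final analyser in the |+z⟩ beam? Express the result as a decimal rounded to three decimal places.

0.422

First analyser (S_x): P(|-x⟩) = |⟨-x|ψ⟩|² = 49/58.
After stage 1 the state is |-x⟩; P(|+z⟩) = |⟨+z|-x⟩|² = 1/2.
Joint probability = 49/58 × 1/2 = 0.422.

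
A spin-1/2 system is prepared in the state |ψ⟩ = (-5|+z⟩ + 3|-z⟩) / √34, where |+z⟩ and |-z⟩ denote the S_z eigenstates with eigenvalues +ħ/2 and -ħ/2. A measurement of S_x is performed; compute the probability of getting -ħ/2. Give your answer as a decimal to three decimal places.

0.941

|-x⟩ = (|+z⟩ - |-z⟩)/√2, so ⟨-x|ψ⟩ = (-8) / (√2·√34).
P = |-8|² / 68 = 64/68.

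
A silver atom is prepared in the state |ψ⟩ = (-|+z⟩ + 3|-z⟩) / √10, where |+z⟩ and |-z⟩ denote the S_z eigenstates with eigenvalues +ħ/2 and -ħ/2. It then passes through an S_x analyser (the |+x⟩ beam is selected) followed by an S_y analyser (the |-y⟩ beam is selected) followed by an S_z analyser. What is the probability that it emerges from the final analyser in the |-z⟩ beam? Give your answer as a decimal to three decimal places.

First analyser (S_x): P(|+x⟩) = |⟨+x|ψ⟩|² = 4/20.
After stage 1 the state is |+x⟩; P(|-y⟩) = |⟨-y|+x⟩|² = 1/2.
After stage 2 the state is |-y⟩; P(|-z⟩) = |⟨-z|-y⟩|² = 1/2.
Joint probability = 4/20 × 1/2 × 1/2 = 0.050.

0.050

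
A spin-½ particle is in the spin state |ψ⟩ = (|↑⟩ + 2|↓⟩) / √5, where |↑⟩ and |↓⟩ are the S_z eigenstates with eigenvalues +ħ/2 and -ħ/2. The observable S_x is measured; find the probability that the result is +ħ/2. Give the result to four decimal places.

0.9000

|+x⟩ = (|↑⟩ + |↓⟩)/√2, so ⟨+x|ψ⟩ = (3) / (√2·√5).
P = |3|² / 10 = 9/10.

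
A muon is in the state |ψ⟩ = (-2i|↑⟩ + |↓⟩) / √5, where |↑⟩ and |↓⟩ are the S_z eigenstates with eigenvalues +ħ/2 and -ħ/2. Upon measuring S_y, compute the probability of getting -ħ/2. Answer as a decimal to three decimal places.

|-y⟩ = (|↑⟩ - i|↓⟩)/√2, so ⟨-y|ψ⟩ = (-i) / (√2·√5).
P = |-i|² / 10 = 1/10.

0.100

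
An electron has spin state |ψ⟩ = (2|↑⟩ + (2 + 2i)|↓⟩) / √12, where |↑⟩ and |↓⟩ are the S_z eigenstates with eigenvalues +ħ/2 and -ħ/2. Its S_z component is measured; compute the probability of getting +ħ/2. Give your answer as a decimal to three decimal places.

0.333

The +ħ/2 outcome corresponds to |↑⟩. Its amplitude in |ψ⟩ is 2/√12.
P = |2|² / 12 = 4/12.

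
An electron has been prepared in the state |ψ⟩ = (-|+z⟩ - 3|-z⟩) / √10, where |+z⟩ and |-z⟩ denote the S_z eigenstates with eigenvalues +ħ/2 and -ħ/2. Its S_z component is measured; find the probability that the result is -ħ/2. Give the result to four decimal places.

The -ħ/2 outcome corresponds to |-z⟩. Its amplitude in |ψ⟩ is -3/√10.
P = |-3|² / 10 = 9/10.

0.9000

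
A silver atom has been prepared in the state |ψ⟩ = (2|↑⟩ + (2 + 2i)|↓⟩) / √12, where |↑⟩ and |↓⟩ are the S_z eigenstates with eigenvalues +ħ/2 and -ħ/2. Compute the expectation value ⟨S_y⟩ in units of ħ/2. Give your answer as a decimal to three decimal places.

0.667

⟨σ_y⟩ = 2 Im(a* b)/(|a|²+|b|²) with a = 2, b = (2 + 2i).
a* b = (4 + 4i), so ⟨σ_y⟩ = 8/12.
⟨S_y⟩ = (ħ/2)·⟨σ_y⟩.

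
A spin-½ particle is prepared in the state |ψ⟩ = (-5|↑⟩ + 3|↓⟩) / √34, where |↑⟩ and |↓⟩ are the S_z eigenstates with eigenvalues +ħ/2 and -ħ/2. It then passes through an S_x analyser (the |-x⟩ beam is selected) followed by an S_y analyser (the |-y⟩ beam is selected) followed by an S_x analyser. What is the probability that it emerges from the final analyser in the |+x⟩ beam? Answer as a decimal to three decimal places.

First analyser (S_x): P(|-x⟩) = |⟨-x|ψ⟩|² = 64/68.
After stage 1 the state is |-x⟩; P(|-y⟩) = |⟨-y|-x⟩|² = 1/2.
After stage 2 the state is |-y⟩; P(|+x⟩) = |⟨+x|-y⟩|² = 1/2.
Joint probability = 64/68 × 1/2 × 1/2 = 0.235.

0.235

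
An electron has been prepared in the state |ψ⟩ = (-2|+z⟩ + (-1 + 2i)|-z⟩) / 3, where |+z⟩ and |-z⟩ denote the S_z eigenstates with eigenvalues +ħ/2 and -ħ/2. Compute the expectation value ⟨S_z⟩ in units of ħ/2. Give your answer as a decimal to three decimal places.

-0.111

⟨σ_z⟩ = |a|² - |b|² divided by |a|²+|b|², with a, b the |+z⟩, |-z⟩ amplitudes.
= (4 - 5)/9 = -1/9.
⟨S_z⟩ = (ħ/2)·⟨σ_z⟩.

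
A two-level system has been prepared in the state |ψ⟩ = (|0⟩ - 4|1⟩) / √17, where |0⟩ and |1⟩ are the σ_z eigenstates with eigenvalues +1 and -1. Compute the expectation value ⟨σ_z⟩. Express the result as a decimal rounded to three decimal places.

-0.882

⟨σ_z⟩ = |a|² - |b|² divided by |a|²+|b|², with a, b the |0⟩, |1⟩ amplitudes.
= (1 - 16)/17 = -15/17.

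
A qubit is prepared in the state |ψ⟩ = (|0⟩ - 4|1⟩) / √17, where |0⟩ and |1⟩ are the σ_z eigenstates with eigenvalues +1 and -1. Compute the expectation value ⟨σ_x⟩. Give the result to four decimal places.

-0.4706

⟨σ_x⟩ = 2 Re(a* b)/(|a|²+|b|²) with a = 1, b = -4.
a* b = -4, so ⟨σ_x⟩ = -8/17.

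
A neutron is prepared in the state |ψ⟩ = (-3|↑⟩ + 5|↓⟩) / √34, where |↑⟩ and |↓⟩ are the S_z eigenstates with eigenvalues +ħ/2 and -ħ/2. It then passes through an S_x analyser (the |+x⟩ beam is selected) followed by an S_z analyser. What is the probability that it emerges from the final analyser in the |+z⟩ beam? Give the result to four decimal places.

First analyser (S_x): P(|+x⟩) = |⟨+x|ψ⟩|² = 4/68.
After stage 1 the state is |+x⟩; P(|+z⟩) = |⟨+z|+x⟩|² = 1/2.
Joint probability = 4/68 × 1/2 = 0.0294.

0.0294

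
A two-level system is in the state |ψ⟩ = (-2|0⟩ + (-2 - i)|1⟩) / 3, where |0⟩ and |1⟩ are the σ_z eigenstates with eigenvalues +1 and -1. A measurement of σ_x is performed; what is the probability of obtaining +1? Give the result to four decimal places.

|+x⟩ = (|0⟩ + |1⟩)/√2, so ⟨+x|ψ⟩ = (-4 - i) / (√2·3).
P = |-4 - i|² / 18 = 17/18.

0.9444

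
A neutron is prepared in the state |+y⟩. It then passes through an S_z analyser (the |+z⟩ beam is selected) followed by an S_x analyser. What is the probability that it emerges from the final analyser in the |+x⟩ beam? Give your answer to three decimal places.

First analyser (S_z): from |+y⟩, P(|+z⟩) = 1/2.
After stage 1 the state is |+z⟩; P(|+x⟩) = |⟨+x|+z⟩|² = 1/2.
Joint probability = 1/2 × 1/2 = 0.250.

0.250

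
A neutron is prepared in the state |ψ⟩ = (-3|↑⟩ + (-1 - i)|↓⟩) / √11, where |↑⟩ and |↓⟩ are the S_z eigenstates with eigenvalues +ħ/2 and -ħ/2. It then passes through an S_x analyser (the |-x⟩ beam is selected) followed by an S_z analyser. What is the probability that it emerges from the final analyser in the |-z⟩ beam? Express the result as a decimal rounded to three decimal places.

First analyser (S_x): P(|-x⟩) = |⟨-x|ψ⟩|² = 5/22.
After stage 1 the state is |-x⟩; P(|-z⟩) = |⟨-z|-x⟩|² = 1/2.
Joint probability = 5/22 × 1/2 = 0.114.

0.114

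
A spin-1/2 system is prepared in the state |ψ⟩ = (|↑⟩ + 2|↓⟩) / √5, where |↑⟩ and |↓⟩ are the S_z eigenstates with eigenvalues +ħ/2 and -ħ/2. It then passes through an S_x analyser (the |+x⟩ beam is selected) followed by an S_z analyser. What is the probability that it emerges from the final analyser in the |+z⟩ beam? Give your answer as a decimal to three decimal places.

0.450

First analyser (S_x): P(|+x⟩) = |⟨+x|ψ⟩|² = 9/10.
After stage 1 the state is |+x⟩; P(|+z⟩) = |⟨+z|+x⟩|² = 1/2.
Joint probability = 9/10 × 1/2 = 0.450.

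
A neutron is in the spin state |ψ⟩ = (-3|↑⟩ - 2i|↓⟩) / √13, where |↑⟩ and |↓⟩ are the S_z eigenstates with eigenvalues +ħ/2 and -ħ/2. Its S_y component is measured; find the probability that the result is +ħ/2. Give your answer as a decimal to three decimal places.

0.962

|+y⟩ = (|↑⟩ + i|↓⟩)/√2, so ⟨+y|ψ⟩ = (-5) / (√2·√13).
P = |-5|² / 26 = 25/26.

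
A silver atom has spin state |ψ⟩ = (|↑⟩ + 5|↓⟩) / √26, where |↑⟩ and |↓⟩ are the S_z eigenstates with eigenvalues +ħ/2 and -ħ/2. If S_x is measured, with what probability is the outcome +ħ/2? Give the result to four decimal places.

0.6923

|+x⟩ = (|↑⟩ + |↓⟩)/√2, so ⟨+x|ψ⟩ = (6) / (√2·√26).
P = |6|² / 52 = 36/52.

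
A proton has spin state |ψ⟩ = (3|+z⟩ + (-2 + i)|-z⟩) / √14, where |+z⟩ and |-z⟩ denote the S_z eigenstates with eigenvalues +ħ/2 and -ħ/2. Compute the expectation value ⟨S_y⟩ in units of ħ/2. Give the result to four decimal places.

⟨σ_y⟩ = 2 Im(a* b)/(|a|²+|b|²) with a = 3, b = (-2 + i).
a* b = (-6 + 3i), so ⟨σ_y⟩ = 6/14.
⟨S_y⟩ = (ħ/2)·⟨σ_y⟩.

0.4286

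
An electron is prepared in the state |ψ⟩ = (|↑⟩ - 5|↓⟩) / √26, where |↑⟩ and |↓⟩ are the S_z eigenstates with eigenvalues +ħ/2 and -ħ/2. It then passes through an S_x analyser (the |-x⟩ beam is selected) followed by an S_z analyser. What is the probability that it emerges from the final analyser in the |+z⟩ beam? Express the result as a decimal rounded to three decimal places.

First analyser (S_x): P(|-x⟩) = |⟨-x|ψ⟩|² = 36/52.
After stage 1 the state is |-x⟩; P(|+z⟩) = |⟨+z|-x⟩|² = 1/2.
Joint probability = 36/52 × 1/2 = 0.346.

0.346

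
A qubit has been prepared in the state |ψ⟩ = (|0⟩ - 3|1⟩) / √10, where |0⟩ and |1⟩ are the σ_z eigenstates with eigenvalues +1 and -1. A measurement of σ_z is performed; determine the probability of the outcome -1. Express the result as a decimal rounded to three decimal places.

0.900

The -1 outcome corresponds to |1⟩. Its amplitude in |ψ⟩ is -3/√10.
P = |-3|² / 10 = 9/10.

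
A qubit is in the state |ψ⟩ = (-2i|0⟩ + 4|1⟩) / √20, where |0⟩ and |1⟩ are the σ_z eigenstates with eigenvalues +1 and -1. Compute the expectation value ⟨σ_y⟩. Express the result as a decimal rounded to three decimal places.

0.800

⟨σ_y⟩ = 2 Im(a* b)/(|a|²+|b|²) with a = -2i, b = 4.
a* b = 8i, so ⟨σ_y⟩ = 16/20.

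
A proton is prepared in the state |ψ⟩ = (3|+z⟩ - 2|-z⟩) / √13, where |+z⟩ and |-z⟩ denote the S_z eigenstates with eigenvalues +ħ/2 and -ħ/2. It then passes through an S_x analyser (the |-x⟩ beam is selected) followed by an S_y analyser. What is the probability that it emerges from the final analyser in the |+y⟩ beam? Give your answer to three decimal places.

0.481

First analyser (S_x): P(|-x⟩) = |⟨-x|ψ⟩|² = 25/26.
After stage 1 the state is |-x⟩; P(|+y⟩) = |⟨+y|-x⟩|² = 1/2.
Joint probability = 25/26 × 1/2 = 0.481.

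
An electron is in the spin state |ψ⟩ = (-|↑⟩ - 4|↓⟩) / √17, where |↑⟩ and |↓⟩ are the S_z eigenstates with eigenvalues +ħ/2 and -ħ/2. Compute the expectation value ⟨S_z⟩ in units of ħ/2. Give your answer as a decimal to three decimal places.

-0.882

⟨σ_z⟩ = |a|² - |b|² divided by |a|²+|b|², with a, b the |↑⟩, |↓⟩ amplitudes.
= (1 - 16)/17 = -15/17.
⟨S_z⟩ = (ħ/2)·⟨σ_z⟩.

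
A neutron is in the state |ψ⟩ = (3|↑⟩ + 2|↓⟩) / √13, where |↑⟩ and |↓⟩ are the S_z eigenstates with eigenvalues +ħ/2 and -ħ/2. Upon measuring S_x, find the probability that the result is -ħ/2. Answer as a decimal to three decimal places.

0.038

|-x⟩ = (|↑⟩ - |↓⟩)/√2, so ⟨-x|ψ⟩ = (1) / (√2·√13).
P = |1|² / 26 = 1/26.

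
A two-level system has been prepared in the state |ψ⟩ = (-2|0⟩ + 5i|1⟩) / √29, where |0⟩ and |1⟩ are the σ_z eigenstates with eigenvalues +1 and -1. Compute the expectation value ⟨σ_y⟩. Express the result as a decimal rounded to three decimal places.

⟨σ_y⟩ = 2 Im(a* b)/(|a|²+|b|²) with a = -2, b = 5i.
a* b = -10i, so ⟨σ_y⟩ = -20/29.

-0.690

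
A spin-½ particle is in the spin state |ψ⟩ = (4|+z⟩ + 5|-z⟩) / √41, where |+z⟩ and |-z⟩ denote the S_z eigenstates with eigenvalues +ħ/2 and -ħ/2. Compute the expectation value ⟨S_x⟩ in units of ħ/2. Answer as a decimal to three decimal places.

⟨σ_x⟩ = 2 Re(a* b)/(|a|²+|b|²) with a = 4, b = 5.
a* b = 20, so ⟨σ_x⟩ = 40/41.
⟨S_x⟩ = (ħ/2)·⟨σ_x⟩.

0.976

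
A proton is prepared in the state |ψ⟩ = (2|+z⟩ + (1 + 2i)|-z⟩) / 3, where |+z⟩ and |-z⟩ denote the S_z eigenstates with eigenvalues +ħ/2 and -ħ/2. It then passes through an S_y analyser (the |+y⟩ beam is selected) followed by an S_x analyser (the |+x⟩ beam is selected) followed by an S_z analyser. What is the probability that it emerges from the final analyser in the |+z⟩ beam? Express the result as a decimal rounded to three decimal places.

0.236

First analyser (S_y): P(|+y⟩) = |⟨+y|ψ⟩|² = 17/18.
After stage 1 the state is |+y⟩; P(|+x⟩) = |⟨+x|+y⟩|² = 1/2.
After stage 2 the state is |+x⟩; P(|+z⟩) = |⟨+z|+x⟩|² = 1/2.
Joint probability = 17/18 × 1/2 × 1/2 = 0.236.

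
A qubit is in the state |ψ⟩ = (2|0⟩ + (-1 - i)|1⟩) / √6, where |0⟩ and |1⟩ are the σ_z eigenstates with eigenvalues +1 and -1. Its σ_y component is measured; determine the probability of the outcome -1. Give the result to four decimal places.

|-y⟩ = (|0⟩ - i|1⟩)/√2, so ⟨-y|ψ⟩ = (3 - i) / (√2·√6).
P = |3 - i|² / 12 = 10/12.

0.8333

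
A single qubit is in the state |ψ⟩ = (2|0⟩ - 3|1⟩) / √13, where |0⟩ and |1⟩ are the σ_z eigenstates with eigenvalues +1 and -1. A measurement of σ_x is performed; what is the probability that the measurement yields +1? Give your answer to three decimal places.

0.038

|+x⟩ = (|0⟩ + |1⟩)/√2, so ⟨+x|ψ⟩ = (-1) / (√2·√13).
P = |-1|² / 26 = 1/26.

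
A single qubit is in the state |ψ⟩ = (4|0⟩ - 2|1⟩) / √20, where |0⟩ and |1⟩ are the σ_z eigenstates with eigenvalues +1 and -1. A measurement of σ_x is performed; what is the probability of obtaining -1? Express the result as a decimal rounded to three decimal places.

|-x⟩ = (|0⟩ - |1⟩)/√2, so ⟨-x|ψ⟩ = (6) / (√2·√20).
P = |6|² / 40 = 36/40.

0.900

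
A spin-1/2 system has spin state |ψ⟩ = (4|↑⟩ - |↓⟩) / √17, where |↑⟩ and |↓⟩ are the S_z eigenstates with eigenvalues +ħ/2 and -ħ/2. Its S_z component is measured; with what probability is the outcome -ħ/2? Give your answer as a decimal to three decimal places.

The -ħ/2 outcome corresponds to |↓⟩. Its amplitude in |ψ⟩ is -1/√17.
P = |-1|² / 17 = 1/17.

0.059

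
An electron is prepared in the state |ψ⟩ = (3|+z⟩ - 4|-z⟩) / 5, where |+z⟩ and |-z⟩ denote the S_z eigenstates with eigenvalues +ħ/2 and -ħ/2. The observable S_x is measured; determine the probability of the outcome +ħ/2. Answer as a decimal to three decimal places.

|+x⟩ = (|+z⟩ + |-z⟩)/√2, so ⟨+x|ψ⟩ = (-1) / (√2·5).
P = |-1|² / 50 = 1/50.

0.020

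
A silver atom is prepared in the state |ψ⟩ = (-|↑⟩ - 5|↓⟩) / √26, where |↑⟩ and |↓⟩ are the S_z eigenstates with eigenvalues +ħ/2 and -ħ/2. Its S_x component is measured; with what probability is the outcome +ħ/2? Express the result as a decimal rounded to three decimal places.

0.692

|+x⟩ = (|↑⟩ + |↓⟩)/√2, so ⟨+x|ψ⟩ = (-6) / (√2·√26).
P = |-6|² / 52 = 36/52.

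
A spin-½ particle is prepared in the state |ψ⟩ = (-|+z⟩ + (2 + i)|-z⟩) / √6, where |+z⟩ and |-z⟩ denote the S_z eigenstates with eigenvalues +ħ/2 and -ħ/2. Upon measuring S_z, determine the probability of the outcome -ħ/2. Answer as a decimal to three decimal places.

0.833

The -ħ/2 outcome corresponds to |-z⟩. Its amplitude in |ψ⟩ is (2 + i)/√6.
P = |2 + i|² / 6 = 5/6.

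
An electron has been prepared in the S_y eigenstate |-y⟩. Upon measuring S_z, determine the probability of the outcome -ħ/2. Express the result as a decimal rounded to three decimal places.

0.500

In the S_z basis, |-y⟩ = (|↑⟩ - i|↓⟩)/√2 and |-z⟩ = |↓⟩.
|⟨-z|-y⟩|² = 1/2.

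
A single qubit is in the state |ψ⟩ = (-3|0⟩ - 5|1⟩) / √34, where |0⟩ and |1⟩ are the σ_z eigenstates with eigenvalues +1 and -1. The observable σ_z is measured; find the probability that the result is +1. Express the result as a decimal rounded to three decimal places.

0.265

The +1 outcome corresponds to |0⟩. Its amplitude in |ψ⟩ is -3/√34.
P = |-3|² / 34 = 9/34.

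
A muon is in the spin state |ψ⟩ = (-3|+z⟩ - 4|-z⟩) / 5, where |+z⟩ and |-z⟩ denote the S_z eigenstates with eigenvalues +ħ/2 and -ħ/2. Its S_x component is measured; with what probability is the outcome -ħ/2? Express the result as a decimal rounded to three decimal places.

0.020

|-x⟩ = (|+z⟩ - |-z⟩)/√2, so ⟨-x|ψ⟩ = (1) / (√2·5).
P = |1|² / 50 = 1/50.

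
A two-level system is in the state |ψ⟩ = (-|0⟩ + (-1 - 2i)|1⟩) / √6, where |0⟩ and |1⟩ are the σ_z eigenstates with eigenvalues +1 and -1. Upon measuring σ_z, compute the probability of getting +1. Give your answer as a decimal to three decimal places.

0.167

The +1 outcome corresponds to |0⟩. Its amplitude in |ψ⟩ is -1/√6.
P = |-1|² / 6 = 1/6.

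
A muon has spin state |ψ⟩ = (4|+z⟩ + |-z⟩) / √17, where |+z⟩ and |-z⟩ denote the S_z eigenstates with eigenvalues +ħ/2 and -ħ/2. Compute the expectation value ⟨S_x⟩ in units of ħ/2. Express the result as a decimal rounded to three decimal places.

0.471

⟨σ_x⟩ = 2 Re(a* b)/(|a|²+|b|²) with a = 4, b = 1.
a* b = 4, so ⟨σ_x⟩ = 8/17.
⟨S_x⟩ = (ħ/2)·⟨σ_x⟩.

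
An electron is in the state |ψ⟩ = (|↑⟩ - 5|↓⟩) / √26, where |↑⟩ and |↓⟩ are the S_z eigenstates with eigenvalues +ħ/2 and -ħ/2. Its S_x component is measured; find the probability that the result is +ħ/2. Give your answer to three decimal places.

|+x⟩ = (|↑⟩ + |↓⟩)/√2, so ⟨+x|ψ⟩ = (-4) / (√2·√26).
P = |-4|² / 52 = 16/52.

0.308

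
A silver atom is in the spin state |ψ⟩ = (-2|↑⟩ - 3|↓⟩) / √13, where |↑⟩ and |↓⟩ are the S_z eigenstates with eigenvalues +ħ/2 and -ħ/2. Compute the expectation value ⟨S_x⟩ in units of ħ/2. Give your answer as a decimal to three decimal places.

0.923

⟨σ_x⟩ = 2 Re(a* b)/(|a|²+|b|²) with a = -2, b = -3.
a* b = 6, so ⟨σ_x⟩ = 12/13.
⟨S_x⟩ = (ħ/2)·⟨σ_x⟩.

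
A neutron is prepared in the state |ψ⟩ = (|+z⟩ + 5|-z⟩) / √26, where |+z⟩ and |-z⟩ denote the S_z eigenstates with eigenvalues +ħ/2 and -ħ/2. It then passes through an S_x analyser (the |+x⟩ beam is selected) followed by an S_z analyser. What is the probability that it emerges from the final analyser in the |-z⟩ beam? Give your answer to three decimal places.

0.346

First analyser (S_x): P(|+x⟩) = |⟨+x|ψ⟩|² = 36/52.
After stage 1 the state is |+x⟩; P(|-z⟩) = |⟨-z|+x⟩|² = 1/2.
Joint probability = 36/52 × 1/2 = 0.346.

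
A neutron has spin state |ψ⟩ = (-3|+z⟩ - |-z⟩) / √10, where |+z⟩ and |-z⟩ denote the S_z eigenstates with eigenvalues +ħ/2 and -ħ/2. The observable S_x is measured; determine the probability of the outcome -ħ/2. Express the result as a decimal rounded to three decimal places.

0.200

|-x⟩ = (|+z⟩ - |-z⟩)/√2, so ⟨-x|ψ⟩ = (-2) / (√2·√10).
P = |-2|² / 20 = 4/20.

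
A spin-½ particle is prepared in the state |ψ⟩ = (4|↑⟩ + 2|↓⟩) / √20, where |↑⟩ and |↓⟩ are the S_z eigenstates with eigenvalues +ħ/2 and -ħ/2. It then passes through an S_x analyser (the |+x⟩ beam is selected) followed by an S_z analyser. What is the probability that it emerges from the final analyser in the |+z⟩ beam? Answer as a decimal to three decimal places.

First analyser (S_x): P(|+x⟩) = |⟨+x|ψ⟩|² = 36/40.
After stage 1 the state is |+x⟩; P(|+z⟩) = |⟨+z|+x⟩|² = 1/2.
Joint probability = 36/40 × 1/2 = 0.450.

0.450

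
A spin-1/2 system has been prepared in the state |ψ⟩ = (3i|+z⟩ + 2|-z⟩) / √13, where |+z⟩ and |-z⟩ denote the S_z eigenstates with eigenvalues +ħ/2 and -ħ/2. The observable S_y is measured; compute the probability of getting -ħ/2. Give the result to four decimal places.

0.9615

|-y⟩ = (|+z⟩ - i|-z⟩)/√2, so ⟨-y|ψ⟩ = (5i) / (√2·√13).
P = |5i|² / 26 = 25/26.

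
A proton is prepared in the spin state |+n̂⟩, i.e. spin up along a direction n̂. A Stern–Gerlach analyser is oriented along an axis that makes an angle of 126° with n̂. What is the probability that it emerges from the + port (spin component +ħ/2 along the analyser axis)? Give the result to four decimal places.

For spin-½, the probability of finding spin-up along an axis at angle θ to the initial spin direction is cos²(θ/2); spin-down is sin²(θ/2).
θ = 126°, so P = cos²(63°) ≈ 0.2061.

0.2061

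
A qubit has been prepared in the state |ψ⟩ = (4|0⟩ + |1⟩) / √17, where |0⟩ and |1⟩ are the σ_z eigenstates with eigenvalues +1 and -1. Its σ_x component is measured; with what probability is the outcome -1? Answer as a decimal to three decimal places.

|-x⟩ = (|0⟩ - |1⟩)/√2, so ⟨-x|ψ⟩ = (3) / (√2·√17).
P = |3|² / 34 = 9/34.

0.265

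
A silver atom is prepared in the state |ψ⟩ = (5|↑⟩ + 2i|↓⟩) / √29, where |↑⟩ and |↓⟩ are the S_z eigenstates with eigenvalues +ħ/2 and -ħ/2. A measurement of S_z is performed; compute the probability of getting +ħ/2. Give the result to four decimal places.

0.8621

The +ħ/2 outcome corresponds to |↑⟩. Its amplitude in |ψ⟩ is 5/√29.
P = |5|² / 29 = 25/29.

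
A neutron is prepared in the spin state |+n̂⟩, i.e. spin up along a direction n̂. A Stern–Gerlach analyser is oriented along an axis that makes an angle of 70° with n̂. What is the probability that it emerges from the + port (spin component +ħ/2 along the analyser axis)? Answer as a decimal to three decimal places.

0.671

For spin-½, the probability of finding spin-up along an axis at angle θ to the initial spin direction is cos²(θ/2); spin-down is sin²(θ/2).
θ = 70°, so P = cos²(35°) ≈ 0.671.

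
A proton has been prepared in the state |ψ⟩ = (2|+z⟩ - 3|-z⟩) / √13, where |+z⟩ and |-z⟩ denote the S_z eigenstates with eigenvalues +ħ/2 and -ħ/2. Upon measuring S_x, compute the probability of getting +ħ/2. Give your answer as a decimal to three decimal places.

0.038

|+x⟩ = (|+z⟩ + |-z⟩)/√2, so ⟨+x|ψ⟩ = (-1) / (√2·√13).
P = |-1|² / 26 = 1/26.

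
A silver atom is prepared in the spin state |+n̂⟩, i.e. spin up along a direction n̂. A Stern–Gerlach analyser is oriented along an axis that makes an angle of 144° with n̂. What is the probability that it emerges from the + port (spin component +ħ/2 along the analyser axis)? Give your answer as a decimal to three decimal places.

For spin-½, the probability of finding spin-up along an axis at angle θ to the initial spin direction is cos²(θ/2); spin-down is sin²(θ/2).
θ = 144°, so P = cos²(72°) ≈ 0.095.

0.095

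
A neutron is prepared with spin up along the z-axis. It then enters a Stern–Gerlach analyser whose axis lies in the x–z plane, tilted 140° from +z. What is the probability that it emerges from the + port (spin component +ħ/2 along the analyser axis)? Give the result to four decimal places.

For spin-½, the probability of finding spin-up along an axis at angle θ to the initial spin direction is cos²(θ/2); spin-down is sin²(θ/2).
θ = 140°, so P = cos²(70°) ≈ 0.1170.

0.1170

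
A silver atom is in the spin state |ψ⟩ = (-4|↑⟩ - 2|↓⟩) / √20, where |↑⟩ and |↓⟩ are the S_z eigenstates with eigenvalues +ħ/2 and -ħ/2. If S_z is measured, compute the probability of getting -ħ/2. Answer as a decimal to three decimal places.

0.200

The -ħ/2 outcome corresponds to |↓⟩. Its amplitude in |ψ⟩ is -2/√20.
P = |-2|² / 20 = 4/20.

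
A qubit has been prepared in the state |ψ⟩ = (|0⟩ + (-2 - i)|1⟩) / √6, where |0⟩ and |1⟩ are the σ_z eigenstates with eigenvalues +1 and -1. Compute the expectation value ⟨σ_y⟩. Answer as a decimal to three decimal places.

-0.333

⟨σ_y⟩ = 2 Im(a* b)/(|a|²+|b|²) with a = 1, b = (-2 - i).
a* b = (-2 - i), so ⟨σ_y⟩ = -2/6.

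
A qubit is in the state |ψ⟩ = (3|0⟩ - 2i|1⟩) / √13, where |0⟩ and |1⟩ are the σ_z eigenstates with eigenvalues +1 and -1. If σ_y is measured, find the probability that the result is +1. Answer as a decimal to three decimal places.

|+y⟩ = (|0⟩ + i|1⟩)/√2, so ⟨+y|ψ⟩ = (1) / (√2·√13).
P = |1|² / 26 = 1/26.

0.038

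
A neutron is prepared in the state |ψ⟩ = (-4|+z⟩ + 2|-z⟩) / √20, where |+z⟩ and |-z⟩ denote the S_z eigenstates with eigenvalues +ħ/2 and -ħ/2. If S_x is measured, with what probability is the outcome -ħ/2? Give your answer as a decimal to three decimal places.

|-x⟩ = (|+z⟩ - |-z⟩)/√2, so ⟨-x|ψ⟩ = (-6) / (√2·√20).
P = |-6|² / 40 = 36/40.

0.900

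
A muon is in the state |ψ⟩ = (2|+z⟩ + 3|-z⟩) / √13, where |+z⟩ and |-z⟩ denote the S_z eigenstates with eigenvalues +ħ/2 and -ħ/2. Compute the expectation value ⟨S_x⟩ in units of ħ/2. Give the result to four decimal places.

0.9231

⟨σ_x⟩ = 2 Re(a* b)/(|a|²+|b|²) with a = 2, b = 3.
a* b = 6, so ⟨σ_x⟩ = 12/13.
⟨S_x⟩ = (ħ/2)·⟨σ_x⟩.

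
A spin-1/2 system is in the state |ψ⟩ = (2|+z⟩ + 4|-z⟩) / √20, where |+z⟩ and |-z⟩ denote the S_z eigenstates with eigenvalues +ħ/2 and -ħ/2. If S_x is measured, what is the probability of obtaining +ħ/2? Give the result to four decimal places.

|+x⟩ = (|+z⟩ + |-z⟩)/√2, so ⟨+x|ψ⟩ = (6) / (√2·√20).
P = |6|² / 40 = 36/40.

0.9000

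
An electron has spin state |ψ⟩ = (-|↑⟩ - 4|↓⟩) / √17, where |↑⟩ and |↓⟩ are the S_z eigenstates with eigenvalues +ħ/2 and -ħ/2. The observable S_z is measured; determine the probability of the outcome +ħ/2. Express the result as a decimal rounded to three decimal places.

0.059

The +ħ/2 outcome corresponds to |↑⟩. Its amplitude in |ψ⟩ is -1/√17.
P = |-1|² / 17 = 1/17.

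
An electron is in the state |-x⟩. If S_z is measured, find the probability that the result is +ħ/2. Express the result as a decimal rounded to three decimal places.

0.500

In the S_z basis, |-x⟩ = (|+z⟩ - |-z⟩)/√2 and |+z⟩ = |+z⟩.
|⟨+z|-x⟩|² = 1/2.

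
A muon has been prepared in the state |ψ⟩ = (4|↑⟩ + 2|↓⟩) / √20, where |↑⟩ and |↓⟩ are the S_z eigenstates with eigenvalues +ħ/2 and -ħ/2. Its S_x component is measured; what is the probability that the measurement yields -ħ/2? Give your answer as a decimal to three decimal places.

|-x⟩ = (|↑⟩ - |↓⟩)/√2, so ⟨-x|ψ⟩ = (2) / (√2·√20).
P = |2|² / 40 = 4/40.

0.100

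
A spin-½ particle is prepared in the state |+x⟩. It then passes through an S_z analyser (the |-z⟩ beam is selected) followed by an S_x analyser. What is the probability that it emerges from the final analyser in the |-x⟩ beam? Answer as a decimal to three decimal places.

0.250

First analyser (S_z): from |+x⟩, P(|-z⟩) = 1/2.
After stage 1 the state is |-z⟩; P(|-x⟩) = |⟨-x|-z⟩|² = 1/2.
Joint probability = 1/2 × 1/2 = 0.250.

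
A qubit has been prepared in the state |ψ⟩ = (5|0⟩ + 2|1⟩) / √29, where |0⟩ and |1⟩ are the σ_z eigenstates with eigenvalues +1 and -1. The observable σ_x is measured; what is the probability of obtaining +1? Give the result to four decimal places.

0.8448

|+x⟩ = (|0⟩ + |1⟩)/√2, so ⟨+x|ψ⟩ = (7) / (√2·√29).
P = |7|² / 58 = 49/58.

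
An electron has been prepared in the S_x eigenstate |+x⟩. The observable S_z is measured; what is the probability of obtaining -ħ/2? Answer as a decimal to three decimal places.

0.500

In the S_z basis, |+x⟩ = (|+z⟩ + |-z⟩)/√2 and |-z⟩ = |-z⟩.
|⟨-z|+x⟩|² = 1/2.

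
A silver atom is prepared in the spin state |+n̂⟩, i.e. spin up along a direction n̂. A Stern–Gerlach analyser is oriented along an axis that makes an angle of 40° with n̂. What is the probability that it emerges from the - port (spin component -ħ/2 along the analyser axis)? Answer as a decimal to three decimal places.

0.117

For spin-½, the probability of finding spin-up along an axis at angle θ to the initial spin direction is cos²(θ/2); spin-down is sin²(θ/2).
θ = 40°, so P = sin²(20°) ≈ 0.117.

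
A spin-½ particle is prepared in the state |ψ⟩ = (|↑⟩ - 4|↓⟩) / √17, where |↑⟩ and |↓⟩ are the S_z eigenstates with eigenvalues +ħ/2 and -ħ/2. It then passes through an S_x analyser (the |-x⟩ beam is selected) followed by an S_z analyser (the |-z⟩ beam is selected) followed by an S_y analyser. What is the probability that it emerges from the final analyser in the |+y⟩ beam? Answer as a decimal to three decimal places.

First analyser (S_x): P(|-x⟩) = |⟨-x|ψ⟩|² = 25/34.
After stage 1 the state is |-x⟩; P(|-z⟩) = |⟨-z|-x⟩|² = 1/2.
After stage 2 the state is |-z⟩; P(|+y⟩) = |⟨+y|-z⟩|² = 1/2.
Joint probability = 25/34 × 1/2 × 1/2 = 0.184.

0.184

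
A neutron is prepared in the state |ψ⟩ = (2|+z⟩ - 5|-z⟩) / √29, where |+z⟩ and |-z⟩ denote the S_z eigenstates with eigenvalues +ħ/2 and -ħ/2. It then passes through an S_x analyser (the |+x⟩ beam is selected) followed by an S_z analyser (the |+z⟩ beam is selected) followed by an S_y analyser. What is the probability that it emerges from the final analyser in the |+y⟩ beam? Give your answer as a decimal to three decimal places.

0.039

First analyser (S_x): P(|+x⟩) = |⟨+x|ψ⟩|² = 9/58.
After stage 1 the state is |+x⟩; P(|+z⟩) = |⟨+z|+x⟩|² = 1/2.
After stage 2 the state is |+z⟩; P(|+y⟩) = |⟨+y|+z⟩|² = 1/2.
Joint probability = 9/58 × 1/2 × 1/2 = 0.039.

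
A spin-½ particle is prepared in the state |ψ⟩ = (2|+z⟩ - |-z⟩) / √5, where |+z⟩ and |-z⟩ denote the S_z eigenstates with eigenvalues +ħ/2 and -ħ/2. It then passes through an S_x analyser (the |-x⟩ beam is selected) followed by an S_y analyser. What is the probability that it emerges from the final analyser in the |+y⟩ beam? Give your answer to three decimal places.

First analyser (S_x): P(|-x⟩) = |⟨-x|ψ⟩|² = 9/10.
After stage 1 the state is |-x⟩; P(|+y⟩) = |⟨+y|-x⟩|² = 1/2.
Joint probability = 9/10 × 1/2 = 0.450.

0.450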